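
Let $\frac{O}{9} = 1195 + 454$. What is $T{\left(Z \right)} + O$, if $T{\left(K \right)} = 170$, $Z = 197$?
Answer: $15011$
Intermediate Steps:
$O = 14841$ ($O = 9 \left(1195 + 454\right) = 9 \cdot 1649 = 14841$)
$T{\left(Z \right)} + O = 170 + 14841 = 15011$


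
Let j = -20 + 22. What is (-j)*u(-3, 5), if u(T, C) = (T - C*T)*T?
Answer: 72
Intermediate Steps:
u(T, C) = T*(T - C*T) (u(T, C) = (T - C*T)*T = T*(T - C*T))
j = 2
(-j)*u(-3, 5) = (-1*2)*((-3)²*(1 - 1*5)) = -18*(1 - 5) = -18*(-4) = -2*(-36) = 72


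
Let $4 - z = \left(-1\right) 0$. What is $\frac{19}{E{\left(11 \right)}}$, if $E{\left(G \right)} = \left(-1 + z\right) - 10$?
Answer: $- \frac{19}{7} \approx -2.7143$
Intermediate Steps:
$z = 4$ ($z = 4 - \left(-1\right) 0 = 4 - 0 = 4 + 0 = 4$)
$E{\left(G \right)} = -7$ ($E{\left(G \right)} = \left(-1 + 4\right) - 10 = 3 - 10 = -7$)
$\frac{19}{E{\left(11 \right)}} = \frac{19}{-7} = 19 \left(- \frac{1}{7}\right) = - \frac{19}{7}$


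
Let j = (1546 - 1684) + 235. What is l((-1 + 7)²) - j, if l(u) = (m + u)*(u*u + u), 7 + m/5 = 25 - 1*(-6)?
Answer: 207695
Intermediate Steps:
m = 120 (m = -35 + 5*(25 - 1*(-6)) = -35 + 5*(25 + 6) = -35 + 5*31 = -35 + 155 = 120)
l(u) = (120 + u)*(u + u²) (l(u) = (120 + u)*(u*u + u) = (120 + u)*(u² + u) = (120 + u)*(u + u²))
j = 97 (j = -138 + 235 = 97)
l((-1 + 7)²) - j = (-1 + 7)²*(120 + ((-1 + 7)²)² + 121*(-1 + 7)²) - 1*97 = 6²*(120 + (6²)² + 121*6²) - 97 = 36*(120 + 36² + 121*36) - 97 = 36*(120 + 1296 + 4356) - 97 = 36*5772 - 97 = 207792 - 97 = 207695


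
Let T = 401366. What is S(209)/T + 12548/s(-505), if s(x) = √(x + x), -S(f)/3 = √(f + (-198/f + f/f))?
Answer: -3*√18867/3812977 - 6274*I*√1010/505 ≈ -0.00010807 - 394.83*I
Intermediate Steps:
S(f) = -3*√(1 + f - 198/f) (S(f) = -3*√(f + (-198/f + f/f)) = -3*√(f + (-198/f + 1)) = -3*√(f + (1 - 198/f)) = -3*√(1 + f - 198/f))
s(x) = √2*√x (s(x) = √(2*x) = √2*√x)
S(209)/T + 12548/s(-505) = -3*√(1 + 209 - 198/209)/401366 + 12548/((√2*√(-505))) = -3*√(1 + 209 - 198*1/209)*(1/401366) + 12548/((√2*(I*√505))) = -3*√(1 + 209 - 18/19)*(1/401366) + 12548/((I*√1010)) = -6*√18867/19*(1/401366) + 12548*(-I*√1010/1010) = -6*√18867/19*(1/401366) - 6274*I*√1010/505 = -3*√18867/3812977 - 6274*I*√1010/505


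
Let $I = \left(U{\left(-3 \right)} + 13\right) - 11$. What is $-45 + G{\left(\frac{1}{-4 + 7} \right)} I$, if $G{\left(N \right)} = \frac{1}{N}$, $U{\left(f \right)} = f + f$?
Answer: $-57$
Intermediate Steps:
$U{\left(f \right)} = 2 f$
$I = -4$ ($I = \left(2 \left(-3\right) + 13\right) - 11 = \left(-6 + 13\right) - 11 = 7 - 11 = -4$)
$-45 + G{\left(\frac{1}{-4 + 7} \right)} I = -45 + \frac{1}{\frac{1}{-4 + 7}} \left(-4\right) = -45 + \frac{1}{\frac{1}{3}} \left(-4\right) = -45 + 3 \left(-4\right) = -45 - 12 = -57$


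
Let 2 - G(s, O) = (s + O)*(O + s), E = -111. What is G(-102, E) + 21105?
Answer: -24262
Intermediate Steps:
G(s, O) = 2 - (O + s)² (G(s, O) = 2 - (s + O)*(O + s) = 2 - (O + s)*(O + s) = 2 - (O + s)²)
G(-102, E) + 21105 = (2 - (-111 - 102)²) + 21105 = (2 - 1*(-213)²) + 21105 = (2 - 1*45369) + 21105 = (2 - 45369) + 21105 = -45367 + 21105 = -24262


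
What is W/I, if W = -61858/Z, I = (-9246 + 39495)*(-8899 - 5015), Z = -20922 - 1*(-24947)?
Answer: 30929/847030229325 ≈ 3.6515e-8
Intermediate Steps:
Z = 4025 (Z = -20922 + 24947 = 4025)
I = -420884586 (I = 30249*(-13914) = -420884586)
W = -61858/4025 ≈ -15.368
W/I = -61858/4025/(-420884586) = -61858/4025*(-1/420884586) = 30929/847030229325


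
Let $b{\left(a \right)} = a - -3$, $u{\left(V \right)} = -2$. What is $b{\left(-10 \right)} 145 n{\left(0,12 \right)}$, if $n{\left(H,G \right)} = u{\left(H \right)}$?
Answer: $2030$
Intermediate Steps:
$n{\left(H,G \right)} = -2$
$b{\left(a \right)} = 3 + a$ ($b{\left(a \right)} = a + 3 = 3 + a$)
$b{\left(-10 \right)} 145 n{\left(0,12 \right)} = \left(3 - 10\right) 145 \left(-2\right) = \left(-7\right) 145 \left(-2\right) = \left(-1015\right) \left(-2\right) = 2030$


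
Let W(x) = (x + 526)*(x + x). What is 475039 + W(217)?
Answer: 797501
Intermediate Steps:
W(x) = 2*x*(526 + x) (W(x) = (526 + x)*(2*x) = 2*x*(526 + x))
475039 + W(217) = 475039 + 2*217*(526 + 217) = 475039 + 2*217*743 = 475039 + 322462 = 797501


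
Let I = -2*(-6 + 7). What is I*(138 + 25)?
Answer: -326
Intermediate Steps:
I = -2 (I = -2*1 = -2)
I*(138 + 25) = -2*(138 + 25) = -2*163 = -326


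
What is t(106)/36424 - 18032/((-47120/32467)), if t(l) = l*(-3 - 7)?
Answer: 333190573329/26817170 ≈ 12425.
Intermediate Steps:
t(l) = -10*l (t(l) = l*(-10) = -10*l)
t(106)/36424 - 18032/((-47120/32467)) = -10*106/36424 - 18032/((-47120/32467)) = -1060*1/36424 - 18032/((-47120*1/32467)) = -265/9106 - 18032/(-47120/32467) = -265/9106 - 18032*(-32467/47120) = -265/9106 + 36590309/2945 = 333190573329/26817170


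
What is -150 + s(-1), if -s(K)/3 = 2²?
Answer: -162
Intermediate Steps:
s(K) = -12 (s(K) = -3*2² = -3*4 = -12)
-150 + s(-1) = -150 - 12 = -162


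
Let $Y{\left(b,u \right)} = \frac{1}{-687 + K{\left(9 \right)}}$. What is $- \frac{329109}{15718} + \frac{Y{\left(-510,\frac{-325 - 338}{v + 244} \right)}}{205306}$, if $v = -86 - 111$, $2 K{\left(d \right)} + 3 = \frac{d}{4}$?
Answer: $- \frac{185778360010195}{8872635697146} \approx -20.938$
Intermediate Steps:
$K{\left(d \right)} = - \frac{3}{2} + \frac{d}{8}$ ($K{\left(d \right)} = - \frac{3}{2} + \frac{d \frac{1}{4}}{2} = - \frac{3}{2} + \frac{\frac{1}{4} d}{2} = - \frac{3}{2} + \frac{d}{8}$)
$v = -197$
$Y{\left(b,u \right)} = - \frac{8}{5499}$ ($Y{\left(b,u \right)} = \frac{1}{-687 + \left(- \frac{3}{2} + \frac{1}{8} \cdot 9\right)} = \frac{1}{-687 + \left(- \frac{3}{2} + \frac{9}{8}\right)} = \frac{1}{-687 - \frac{3}{8}} = \frac{1}{- \frac{5499}{8}} = - \frac{8}{5499}$)
$- \frac{329109}{15718} + \frac{Y{\left(-510,\frac{-325 - 338}{v + 244} \right)}}{205306} = - \frac{329109}{15718} - \frac{8}{5499 \cdot 205306} = \left(-329109\right) \frac{1}{15718} - \frac{4}{564488847} = - \frac{329109}{15718} - \frac{4}{564488847} = - \frac{185778360010195}{8872635697146}$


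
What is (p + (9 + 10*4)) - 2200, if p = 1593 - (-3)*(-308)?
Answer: -1482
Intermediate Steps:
p = 669 (p = 1593 - 1*924 = 1593 - 924 = 669)
(p + (9 + 10*4)) - 2200 = (669 + (9 + 10*4)) - 2200 = (669 + (9 + 40)) - 2200 = (669 + 49) - 2200 = 718 - 2200 = -1482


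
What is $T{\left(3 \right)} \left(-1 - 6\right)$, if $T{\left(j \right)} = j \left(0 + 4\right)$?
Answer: $-84$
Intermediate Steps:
$T{\left(j \right)} = 4 j$ ($T{\left(j \right)} = j 4 = 4 j$)
$T{\left(3 \right)} \left(-1 - 6\right) = 4 \cdot 3 \left(-1 - 6\right) = 12 \left(-7\right) = -84$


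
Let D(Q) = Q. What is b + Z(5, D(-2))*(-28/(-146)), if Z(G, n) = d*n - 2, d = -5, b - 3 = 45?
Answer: 3616/73 ≈ 49.534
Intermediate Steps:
b = 48 (b = 3 + 45 = 48)
Z(G, n) = -2 - 5*n (Z(G, n) = -5*n - 2 = -2 - 5*n)
b + Z(5, D(-2))*(-28/(-146)) = 48 + (-2 - 5*(-2))*(-28/(-146)) = 48 + (-2 + 10)*(-28*(-1/146)) = 48 + 8*(14/73) = 48 + 112/73 = 3616/73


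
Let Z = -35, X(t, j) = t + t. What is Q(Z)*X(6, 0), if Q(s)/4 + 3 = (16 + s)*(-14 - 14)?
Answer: 25392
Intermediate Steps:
X(t, j) = 2*t
Q(s) = -1804 - 112*s (Q(s) = -12 + 4*((16 + s)*(-14 - 14)) = -12 + 4*((16 + s)*(-28)) = -12 + 4*(-448 - 28*s) = -12 + (-1792 - 112*s) = -1804 - 112*s)
Q(Z)*X(6, 0) = (-1804 - 112*(-35))*(2*6) = (-1804 + 3920)*12 = 2116*12 = 25392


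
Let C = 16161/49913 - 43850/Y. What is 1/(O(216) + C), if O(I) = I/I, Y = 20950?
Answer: -20913547/16088695 ≈ -1.2999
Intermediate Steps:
O(I) = 1
C = -37002242/20913547 (C = 16161/49913 - 43850/20950 = 16161*(1/49913) - 43850*1/20950 = 16161/49913 - 877/419 = -37002242/20913547 ≈ -1.7693)
1/(O(216) + C) = 1/(1 - 37002242/20913547) = 1/(-16088695/20913547) = -20913547/16088695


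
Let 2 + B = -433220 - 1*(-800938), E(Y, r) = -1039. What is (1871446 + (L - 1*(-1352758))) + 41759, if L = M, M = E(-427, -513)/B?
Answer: 1200946849469/367716 ≈ 3.2660e+6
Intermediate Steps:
B = 367716 (B = -2 + (-433220 - 1*(-800938)) = -2 + (-433220 + 800938) = -2 + 367718 = 367716)
M = -1039/367716 ≈ -0.0028256
L = -1039/367716 ≈ -0.0028256
(1871446 + (L - 1*(-1352758))) + 41759 = (1871446 + (-1039/367716 - 1*(-1352758))) + 41759 = (1871446 + (-1039/367716 + 1352758)) + 41759 = (1871446 + 497430759689/367716) + 41759 = 1185591397025/367716 + 41759 = 1200946849469/367716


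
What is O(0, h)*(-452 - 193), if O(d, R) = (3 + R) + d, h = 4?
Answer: -4515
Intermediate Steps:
O(d, R) = 3 + R + d
O(0, h)*(-452 - 193) = (3 + 4 + 0)*(-452 - 193) = 7*(-645) = -4515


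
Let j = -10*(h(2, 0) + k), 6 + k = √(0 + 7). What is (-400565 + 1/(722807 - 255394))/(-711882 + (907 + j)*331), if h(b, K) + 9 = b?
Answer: 13803853741738088/12696345911860365 - 123945788883728*√7/12696345911860365 ≈ 1.0614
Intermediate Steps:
k = -6 + √7 (k = -6 + √(0 + 7) = -6 + √7 ≈ -3.3542)
h(b, K) = -9 + b
j = 130 - 10*√7 (j = -10*((-9 + 2) + (-6 + √7)) = -10*(-7 + (-6 + √7)) = -10*(-13 + √7) = 130 - 10*√7 ≈ 103.54)
(-400565 + 1/(722807 - 255394))/(-711882 + (907 + j)*331) = (-400565 + 1/(722807 - 255394))/(-711882 + (907 + (130 - 10*√7))*331) = (-400565 + 1/467413)/(-711882 + (1037 - 10*√7)*331) = (-400565 + 1/467413)/(-711882 + (343247 - 3310*√7)) = -187229288344/(467413*(-368635 - 3310*√7))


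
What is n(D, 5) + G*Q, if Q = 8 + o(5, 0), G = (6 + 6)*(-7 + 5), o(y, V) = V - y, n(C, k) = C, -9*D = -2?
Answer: -646/9 ≈ -71.778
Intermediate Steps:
D = 2/9 (D = -1/9*(-2) = 2/9 ≈ 0.22222)
G = -24 (G = 12*(-2) = -24)
Q = 3 (Q = 8 + (0 - 1*5) = 8 + (0 - 5) = 8 - 5 = 3)
n(D, 5) + G*Q = 2/9 - 24*3 = 2/9 - 72 = -646/9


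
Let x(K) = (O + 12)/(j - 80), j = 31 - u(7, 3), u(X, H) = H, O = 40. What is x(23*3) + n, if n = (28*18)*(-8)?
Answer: -4033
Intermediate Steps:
j = 28 (j = 31 - 1*3 = 31 - 3 = 28)
x(K) = -1 (x(K) = (40 + 12)/(28 - 80) = 52/(-52) = 52*(-1/52) = -1)
n = -4032 (n = 504*(-8) = -4032)
x(23*3) + n = -1 - 4032 = -4033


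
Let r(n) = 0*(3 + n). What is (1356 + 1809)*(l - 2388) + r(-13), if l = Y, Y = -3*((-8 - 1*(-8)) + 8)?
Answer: -7633980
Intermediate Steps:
r(n) = 0
Y = -24 (Y = -3*((-8 + 8) + 8) = -3*(0 + 8) = -3*8 = -24)
l = -24
(1356 + 1809)*(l - 2388) + r(-13) = (1356 + 1809)*(-24 - 2388) + 0 = 3165*(-2412) + 0 = -7633980 + 0 = -7633980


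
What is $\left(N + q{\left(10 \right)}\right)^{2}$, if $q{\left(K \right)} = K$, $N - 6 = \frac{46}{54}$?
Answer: $\frac{207025}{729} \approx 283.98$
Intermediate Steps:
$N = \frac{185}{27}$ ($N = 6 + \frac{46}{54} = 6 + 46 \cdot \frac{1}{54} = 6 + \frac{23}{27} = \frac{185}{27} \approx 6.8519$)
$\left(N + q{\left(10 \right)}\right)^{2} = \left(\frac{185}{27} + 10\right)^{2} = \left(\frac{455}{27}\right)^{2} = \frac{207025}{729}$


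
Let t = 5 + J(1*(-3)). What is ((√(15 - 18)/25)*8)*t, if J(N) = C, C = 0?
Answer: 8*I*√3/5 ≈ 2.7713*I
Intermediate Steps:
J(N) = 0
t = 5 (t = 5 + 0 = 5)
((√(15 - 18)/25)*8)*t = ((√(15 - 18)/25)*8)*5 = ((√(-3)*(1/25))*8)*5 = (((I*√3)*(1/25))*8)*5 = ((I*√3/25)*8)*5 = (8*I*√3/25)*5 = 8*I*√3/5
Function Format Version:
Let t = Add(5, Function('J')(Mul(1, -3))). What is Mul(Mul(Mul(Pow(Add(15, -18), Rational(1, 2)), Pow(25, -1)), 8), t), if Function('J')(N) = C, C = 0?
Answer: Mul(Rational(8, 5), I, Pow(3, Rational(1, 2))) ≈ Mul(2.7713, I)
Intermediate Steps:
Function('J')(N) = 0
t = 5 (t = Add(5, 0) = 5)
Mul(Mul(Mul(Pow(Add(15, -18), Rational(1, 2)), Pow(25, -1)), 8), t) = Mul(Mul(Mul(Pow(Add(15, -18), Rational(1, 2)), Pow(25, -1)), 8), 5) = Mul(Mul(Mul(Pow(-3, Rational(1, 2)), Rational(1, 25)), 8), 5) = Mul(Mul(Mul(Mul(I, Pow(3, Rational(1, 2))), Rational(1, 25)), 8), 5) = Mul(Mul(Mul(Rational(1, 25), I, Pow(3, Rational(1, 2))), 8), 5) = Mul(Mul(Rational(8, 25), I, Pow(3, Rational(1, 2))), 5) = Mul(Rational(8, 5), I, Pow(3, Rational(1, 2)))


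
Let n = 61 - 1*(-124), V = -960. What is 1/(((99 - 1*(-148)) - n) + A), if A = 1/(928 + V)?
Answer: 32/1983 ≈ 0.016137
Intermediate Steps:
n = 185 (n = 61 + 124 = 185)
A = -1/32 (A = 1/(928 - 960) = 1/(-32) = -1/32 ≈ -0.031250)
1/(((99 - 1*(-148)) - n) + A) = 1/(((99 - 1*(-148)) - 1*185) - 1/32) = 1/(((99 + 148) - 185) - 1/32) = 1/((247 - 185) - 1/32) = 1/(62 - 1/32) = 1/(1983/32) = 32/1983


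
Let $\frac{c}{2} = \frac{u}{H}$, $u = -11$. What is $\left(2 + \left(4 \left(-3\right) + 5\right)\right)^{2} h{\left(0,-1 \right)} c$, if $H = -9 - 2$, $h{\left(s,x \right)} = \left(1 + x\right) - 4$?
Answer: $-200$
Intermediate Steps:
$h{\left(s,x \right)} = -3 + x$
$H = -11$
$c = 2$ ($c = 2 \left(- \frac{11}{-11}\right) = 2 \left(\left(-11\right) \left(- \frac{1}{11}\right)\right) = 2 \cdot 1 = 2$)
$\left(2 + \left(4 \left(-3\right) + 5\right)\right)^{2} h{\left(0,-1 \right)} c = \left(2 + \left(4 \left(-3\right) + 5\right)\right)^{2} \left(-3 - 1\right) 2 = \left(2 + \left(-12 + 5\right)\right)^{2} \left(-4\right) 2 = \left(2 - 7\right)^{2} \left(-4\right) 2 = \left(-5\right)^{2} \left(-4\right) 2 = 25 \left(-4\right) 2 = \left(-100\right) 2 = -200$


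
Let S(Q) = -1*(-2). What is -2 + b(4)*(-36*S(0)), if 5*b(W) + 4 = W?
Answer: -2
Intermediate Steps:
S(Q) = 2
b(W) = -⅘ + W/5
-2 + b(4)*(-36*S(0)) = -2 + (-⅘ + (⅕)*4)*(-36*2) = -2 + (-⅘ + ⅘)*(-72) = -2 + 0*(-72) = -2 + 0 = -2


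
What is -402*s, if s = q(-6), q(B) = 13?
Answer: -5226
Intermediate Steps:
s = 13
-402*s = -402*13 = -5226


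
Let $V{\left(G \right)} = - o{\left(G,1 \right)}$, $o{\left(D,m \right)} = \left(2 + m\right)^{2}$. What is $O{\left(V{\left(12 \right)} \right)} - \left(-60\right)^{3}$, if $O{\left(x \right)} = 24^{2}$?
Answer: $216576$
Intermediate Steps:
$V{\left(G \right)} = -9$ ($V{\left(G \right)} = - \left(2 + 1\right)^{2} = - 3^{2} = \left(-1\right) 9 = -9$)
$O{\left(x \right)} = 576$
$O{\left(V{\left(12 \right)} \right)} - \left(-60\right)^{3} = 576 - \left(-60\right)^{3} = 576 - -216000 = 576 + 216000 = 216576$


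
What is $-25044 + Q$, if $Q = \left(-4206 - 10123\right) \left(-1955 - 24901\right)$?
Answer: $384794580$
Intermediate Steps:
$Q = 384819624$ ($Q = \left(-14329\right) \left(-26856\right) = 384819624$)
$-25044 + Q = -25044 + 384819624 = 384794580$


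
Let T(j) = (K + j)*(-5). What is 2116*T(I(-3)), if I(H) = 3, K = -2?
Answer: -10580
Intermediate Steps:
T(j) = 10 - 5*j (T(j) = (-2 + j)*(-5) = 10 - 5*j)
2116*T(I(-3)) = 2116*(10 - 5*3) = 2116*(10 - 15) = 2116*(-5) = -10580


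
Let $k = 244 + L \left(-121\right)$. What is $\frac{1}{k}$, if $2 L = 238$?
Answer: $- \frac{1}{14155} \approx -7.0646 \cdot 10^{-5}$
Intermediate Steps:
$L = 119$ ($L = \frac{1}{2} \cdot 238 = 119$)
$k = -14155$ ($k = 244 + 119 \left(-121\right) = 244 - 14399 = -14155$)
$\frac{1}{k} = \frac{1}{-14155} = - \frac{1}{14155}$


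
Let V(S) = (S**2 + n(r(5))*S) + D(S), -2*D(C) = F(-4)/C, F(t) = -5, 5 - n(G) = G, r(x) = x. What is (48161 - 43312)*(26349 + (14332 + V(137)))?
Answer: 78986839945/274 ≈ 2.8827e+8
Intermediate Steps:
n(G) = 5 - G
D(C) = 5/(2*C) (D(C) = -(-5)/(2*C) = 5/(2*C))
V(S) = S**2 + 5/(2*S) (V(S) = (S**2 + (5 - 1*5)*S) + 5/(2*S) = (S**2 + (5 - 5)*S) + 5/(2*S) = (S**2 + 0*S) + 5/(2*S) = (S**2 + 0) + 5/(2*S) = S**2 + 5/(2*S))
(48161 - 43312)*(26349 + (14332 + V(137))) = (48161 - 43312)*(26349 + (14332 + (5/2 + 137**3)/137)) = 4849*(26349 + (14332 + (5/2 + 2571353)/137)) = 4849*(26349 + (14332 + (1/137)*(5142711/2))) = 4849*(26349 + (14332 + 5142711/274)) = 4849*(26349 + 9069679/274) = 4849*(16289305/274) = 78986839945/274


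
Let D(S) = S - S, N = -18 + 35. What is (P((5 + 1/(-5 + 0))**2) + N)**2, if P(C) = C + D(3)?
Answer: 1002001/625 ≈ 1603.2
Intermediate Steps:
N = 17
D(S) = 0
P(C) = C (P(C) = C + 0 = C)
(P((5 + 1/(-5 + 0))**2) + N)**2 = ((5 + 1/(-5 + 0))**2 + 17)**2 = ((5 + 1/(-5))**2 + 17)**2 = ((5 - 1/5)**2 + 17)**2 = ((24/5)**2 + 17)**2 = (576/25 + 17)**2 = (1001/25)**2 = 1002001/625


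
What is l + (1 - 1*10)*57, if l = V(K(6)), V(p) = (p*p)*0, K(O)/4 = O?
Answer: -513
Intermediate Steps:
K(O) = 4*O
V(p) = 0 (V(p) = p²*0 = 0)
l = 0
l + (1 - 1*10)*57 = 0 + (1 - 1*10)*57 = 0 + (1 - 10)*57 = 0 - 9*57 = 0 - 513 = -513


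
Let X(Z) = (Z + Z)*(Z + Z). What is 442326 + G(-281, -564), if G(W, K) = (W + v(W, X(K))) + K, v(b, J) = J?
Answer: 1713865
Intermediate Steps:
X(Z) = 4*Z² (X(Z) = (2*Z)*(2*Z) = 4*Z²)
G(W, K) = K + W + 4*K² (G(W, K) = (W + 4*K²) + K = K + W + 4*K²)
442326 + G(-281, -564) = 442326 + (-564 - 281 + 4*(-564)²) = 442326 + (-564 - 281 + 4*318096) = 442326 + (-564 - 281 + 1272384) = 442326 + 1271539 = 1713865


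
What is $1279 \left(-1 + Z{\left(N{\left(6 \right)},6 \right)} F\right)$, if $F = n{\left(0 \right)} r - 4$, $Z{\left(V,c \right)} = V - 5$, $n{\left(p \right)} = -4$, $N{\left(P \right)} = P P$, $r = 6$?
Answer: $-1111451$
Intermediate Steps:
$N{\left(P \right)} = P^{2}$
$Z{\left(V,c \right)} = -5 + V$
$F = -28$ ($F = \left(-4\right) 6 - 4 = -24 - 4 = -28$)
$1279 \left(-1 + Z{\left(N{\left(6 \right)},6 \right)} F\right) = 1279 \left(-1 + \left(-5 + 6^{2}\right) \left(-28\right)\right) = 1279 \left(-1 + \left(-5 + 36\right) \left(-28\right)\right) = 1279 \left(-1 + 31 \left(-28\right)\right) = 1279 \left(-1 - 868\right) = 1279 \left(-869\right) = -1111451$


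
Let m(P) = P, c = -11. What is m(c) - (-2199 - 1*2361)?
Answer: 4549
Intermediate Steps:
m(c) - (-2199 - 1*2361) = -11 - (-2199 - 1*2361) = -11 - (-2199 - 2361) = -11 - 1*(-4560) = -11 + 4560 = 4549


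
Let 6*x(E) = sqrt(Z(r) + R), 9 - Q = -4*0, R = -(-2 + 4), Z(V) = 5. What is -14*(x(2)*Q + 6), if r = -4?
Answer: -84 - 21*sqrt(3) ≈ -120.37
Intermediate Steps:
R = -2 (R = -1*2 = -2)
Q = 9 (Q = 9 - (-4)*0 = 9 - 1*0 = 9 + 0 = 9)
x(E) = sqrt(3)/6 (x(E) = sqrt(5 - 2)/6 = sqrt(3)/6)
-14*(x(2)*Q + 6) = -14*((sqrt(3)/6)*9 + 6) = -14*(3*sqrt(3)/2 + 6) = -14*(6 + 3*sqrt(3)/2) = -84 - 21*sqrt(3)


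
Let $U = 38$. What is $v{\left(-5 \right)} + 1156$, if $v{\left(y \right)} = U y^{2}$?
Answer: $2106$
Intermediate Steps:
$v{\left(y \right)} = 38 y^{2}$
$v{\left(-5 \right)} + 1156 = 38 \left(-5\right)^{2} + 1156 = 38 \cdot 25 + 1156 = 950 + 1156 = 2106$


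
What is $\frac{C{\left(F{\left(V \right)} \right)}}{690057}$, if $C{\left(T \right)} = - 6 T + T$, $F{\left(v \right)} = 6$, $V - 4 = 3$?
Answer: $- \frac{10}{230019} \approx -4.3475 \cdot 10^{-5}$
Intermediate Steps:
$V = 7$ ($V = 4 + 3 = 7$)
$C{\left(T \right)} = - 5 T$
$\frac{C{\left(F{\left(V \right)} \right)}}{690057} = \frac{\left(-5\right) 6}{690057} = \left(-30\right) \frac{1}{690057} = - \frac{10}{230019}$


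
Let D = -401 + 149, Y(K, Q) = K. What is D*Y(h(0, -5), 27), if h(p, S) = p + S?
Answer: 1260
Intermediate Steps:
h(p, S) = S + p
D = -252
D*Y(h(0, -5), 27) = -252*(-5 + 0) = -252*(-5) = 1260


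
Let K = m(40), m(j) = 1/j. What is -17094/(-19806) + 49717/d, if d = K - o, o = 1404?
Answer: -6404635689/185380859 ≈ -34.549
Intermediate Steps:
K = 1/40 ≈ 0.025000
d = -56159/40 (d = 1/40 - 1*1404 = 1/40 - 1404 = -56159/40 ≈ -1404.0)
-17094/(-19806) + 49717/d = -17094/(-19806) + 49717/(-56159/40) = -17094*(-1/19806) + 49717*(-40/56159) = 2849/3301 - 1988680/56159 = -6404635689/185380859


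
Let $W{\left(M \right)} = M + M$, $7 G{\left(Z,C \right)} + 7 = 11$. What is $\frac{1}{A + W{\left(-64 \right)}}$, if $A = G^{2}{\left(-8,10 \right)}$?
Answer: $- \frac{49}{6256} \approx -0.0078325$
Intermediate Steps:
$G{\left(Z,C \right)} = \frac{4}{7}$ ($G{\left(Z,C \right)} = -1 + \frac{1}{7} \cdot 11 = -1 + \frac{11}{7} = \frac{4}{7}$)
$A = \frac{16}{49}$ ($A = \left(\frac{4}{7}\right)^{2} = \frac{16}{49} \approx 0.32653$)
$W{\left(M \right)} = 2 M$
$\frac{1}{A + W{\left(-64 \right)}} = \frac{1}{\frac{16}{49} + 2 \left(-64\right)} = \frac{1}{\frac{16}{49} - 128} = \frac{1}{- \frac{6256}{49}} = - \frac{49}{6256}$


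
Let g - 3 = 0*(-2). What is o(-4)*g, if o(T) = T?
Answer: -12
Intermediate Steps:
g = 3 (g = 3 + 0*(-2) = 3 + 0 = 3)
o(-4)*g = -4*3 = -12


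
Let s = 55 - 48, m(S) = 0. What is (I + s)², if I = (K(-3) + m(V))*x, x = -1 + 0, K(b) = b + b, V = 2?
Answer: 169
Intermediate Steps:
K(b) = 2*b
s = 7
x = -1
I = 6 (I = (2*(-3) + 0)*(-1) = (-6 + 0)*(-1) = -6*(-1) = 6)
(I + s)² = (6 + 7)² = 13² = 169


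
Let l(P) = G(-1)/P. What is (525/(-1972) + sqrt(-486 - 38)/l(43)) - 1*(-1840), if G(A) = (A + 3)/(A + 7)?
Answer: 3627955/1972 + 258*I*sqrt(131) ≈ 1839.7 + 2952.9*I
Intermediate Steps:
G(A) = (3 + A)/(7 + A)
l(P) = 1/(3*P) (l(P) = ((3 - 1)/(7 - 1))/P = (2/6)/P = ((1/6)*2)/P = 1/(3*P))
(525/(-1972) + sqrt(-486 - 38)/l(43)) - 1*(-1840) = (525/(-1972) + sqrt(-486 - 38)/(((1/3)/43))) - 1*(-1840) = (525*(-1/1972) + sqrt(-524)/(((1/3)*(1/43)))) + 1840 = (-525/1972 + (2*I*sqrt(131))/(1/129)) + 1840 = (-525/1972 + (2*I*sqrt(131))*129) + 1840 = (-525/1972 + 258*I*sqrt(131)) + 1840 = 3627955/1972 + 258*I*sqrt(131)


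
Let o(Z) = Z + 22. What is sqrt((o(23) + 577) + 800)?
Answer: 3*sqrt(158) ≈ 37.709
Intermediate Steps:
o(Z) = 22 + Z
sqrt((o(23) + 577) + 800) = sqrt(((22 + 23) + 577) + 800) = sqrt((45 + 577) + 800) = sqrt(622 + 800) = sqrt(1422) = 3*sqrt(158)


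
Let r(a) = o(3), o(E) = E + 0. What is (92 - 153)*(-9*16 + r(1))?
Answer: 8601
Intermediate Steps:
o(E) = E
r(a) = 3
(92 - 153)*(-9*16 + r(1)) = (92 - 153)*(-9*16 + 3) = -61*(-144 + 3) = -61*(-141) = 8601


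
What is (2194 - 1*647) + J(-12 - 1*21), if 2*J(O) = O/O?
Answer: 3095/2 ≈ 1547.5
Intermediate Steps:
J(O) = 1/2 (J(O) = (O/O)/2 = (1/2)*1 = 1/2)
(2194 - 1*647) + J(-12 - 1*21) = (2194 - 1*647) + 1/2 = (2194 - 647) + 1/2 = 1547 + 1/2 = 3095/2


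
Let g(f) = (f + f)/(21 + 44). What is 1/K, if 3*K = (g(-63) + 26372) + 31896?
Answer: 195/3787294 ≈ 5.1488e-5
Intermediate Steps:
g(f) = 2*f/65 (g(f) = (2*f)/65 = (2*f)*(1/65) = 2*f/65)
K = 3787294/195 (K = (((2/65)*(-63) + 26372) + 31896)/3 = ((-126/65 + 26372) + 31896)/3 = (1714054/65 + 31896)/3 = (⅓)*(3787294/65) = 3787294/195 ≈ 19422.)
1/K = 1/(3787294/195) = 195/3787294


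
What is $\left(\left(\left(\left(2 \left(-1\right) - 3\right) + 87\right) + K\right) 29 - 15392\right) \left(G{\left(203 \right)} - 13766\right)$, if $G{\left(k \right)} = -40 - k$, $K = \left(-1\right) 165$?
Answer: $249346191$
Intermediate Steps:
$K = -165$
$\left(\left(\left(\left(2 \left(-1\right) - 3\right) + 87\right) + K\right) 29 - 15392\right) \left(G{\left(203 \right)} - 13766\right) = \left(\left(\left(\left(2 \left(-1\right) - 3\right) + 87\right) - 165\right) 29 - 15392\right) \left(\left(-40 - 203\right) - 13766\right) = \left(\left(\left(\left(-2 - 3\right) + 87\right) - 165\right) 29 - 15392\right) \left(\left(-40 - 203\right) - 13766\right) = \left(\left(\left(-5 + 87\right) - 165\right) 29 - 15392\right) \left(-243 - 13766\right) = \left(\left(82 - 165\right) 29 - 15392\right) \left(-14009\right) = \left(\left(-83\right) 29 - 15392\right) \left(-14009\right) = \left(-2407 - 15392\right) \left(-14009\right) = \left(-17799\right) \left(-14009\right) = 249346191$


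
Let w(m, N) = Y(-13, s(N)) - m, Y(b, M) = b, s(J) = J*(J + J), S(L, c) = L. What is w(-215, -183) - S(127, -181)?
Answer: 75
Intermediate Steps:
s(J) = 2*J² (s(J) = J*(2*J) = 2*J²)
w(m, N) = -13 - m
w(-215, -183) - S(127, -181) = (-13 - 1*(-215)) - 1*127 = (-13 + 215) - 127 = 202 - 127 = 75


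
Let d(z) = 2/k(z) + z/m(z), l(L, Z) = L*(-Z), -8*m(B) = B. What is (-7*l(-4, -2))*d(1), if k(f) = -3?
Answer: -1456/3 ≈ -485.33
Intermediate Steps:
m(B) = -B/8
l(L, Z) = -L*Z
d(z) = -26/3 (d(z) = 2/(-3) + z/((-z/8)) = 2*(-⅓) + z*(-8/z) = -⅔ - 8 = -26/3)
(-7*l(-4, -2))*d(1) = -(-7)*(-4)*(-2)*(-26/3) = -7*(-8)*(-26/3) = 56*(-26/3) = -1456/3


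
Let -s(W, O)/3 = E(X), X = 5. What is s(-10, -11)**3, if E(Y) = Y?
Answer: -3375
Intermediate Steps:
s(W, O) = -15 (s(W, O) = -3*5 = -15)
s(-10, -11)**3 = (-15)**3 = -3375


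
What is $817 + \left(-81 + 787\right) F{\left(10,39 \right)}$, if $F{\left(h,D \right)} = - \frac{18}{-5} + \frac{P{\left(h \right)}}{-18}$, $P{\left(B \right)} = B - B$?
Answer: $\frac{16793}{5} \approx 3358.6$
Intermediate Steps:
$P{\left(B \right)} = 0$
$F{\left(h,D \right)} = \frac{18}{5}$ ($F{\left(h,D \right)} = - \frac{18}{-5} + \frac{0}{-18} = \left(-18\right) \left(- \frac{1}{5}\right) + 0 \left(- \frac{1}{18}\right) = \frac{18}{5} + 0 = \frac{18}{5}$)
$817 + \left(-81 + 787\right) F{\left(10,39 \right)} = 817 + \left(-81 + 787\right) \frac{18}{5} = 817 + 706 \cdot \frac{18}{5} = 817 + \frac{12708}{5} = \frac{16793}{5}$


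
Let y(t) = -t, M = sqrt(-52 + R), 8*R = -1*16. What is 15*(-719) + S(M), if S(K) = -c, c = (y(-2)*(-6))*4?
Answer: -10737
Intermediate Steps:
R = -2 (R = (-1*16)/8 = (1/8)*(-16) = -2)
M = 3*I*sqrt(6) (M = sqrt(-52 - 2) = sqrt(-54) = 3*I*sqrt(6) ≈ 7.3485*I)
c = -48 (c = (-1*(-2)*(-6))*4 = (2*(-6))*4 = -12*4 = -48)
S(K) = 48 (S(K) = -1*(-48) = 48)
15*(-719) + S(M) = 15*(-719) + 48 = -10785 + 48 = -10737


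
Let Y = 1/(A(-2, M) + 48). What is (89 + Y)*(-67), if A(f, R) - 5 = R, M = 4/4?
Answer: -322069/54 ≈ -5964.2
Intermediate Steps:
M = 1 (M = 4*(¼) = 1)
A(f, R) = 5 + R
Y = 1/54 (Y = 1/((5 + 1) + 48) = 1/(6 + 48) = 1/54 ≈ 0.018519)
(89 + Y)*(-67) = (89 + 1/54)*(-67) = (4807/54)*(-67) = -322069/54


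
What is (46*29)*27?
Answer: 36018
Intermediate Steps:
(46*29)*27 = 1334*27 = 36018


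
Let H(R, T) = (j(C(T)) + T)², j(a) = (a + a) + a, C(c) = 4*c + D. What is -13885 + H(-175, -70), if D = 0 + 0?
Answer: 814215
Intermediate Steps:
D = 0
C(c) = 4*c (C(c) = 4*c + 0 = 4*c)
j(a) = 3*a (j(a) = 2*a + a = 3*a)
H(R, T) = 169*T² (H(R, T) = (3*(4*T) + T)² = (12*T + T)² = (13*T)² = 169*T²)
-13885 + H(-175, -70) = -13885 + 169*(-70)² = -13885 + 169*4900 = -13885 + 828100 = 814215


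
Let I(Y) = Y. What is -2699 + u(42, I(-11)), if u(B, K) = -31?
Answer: -2730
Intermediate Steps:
-2699 + u(42, I(-11)) = -2699 - 31 = -2730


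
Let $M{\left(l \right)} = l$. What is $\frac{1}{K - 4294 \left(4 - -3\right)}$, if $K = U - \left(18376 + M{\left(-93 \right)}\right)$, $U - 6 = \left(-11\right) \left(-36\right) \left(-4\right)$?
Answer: $- \frac{1}{49919} \approx -2.0032 \cdot 10^{-5}$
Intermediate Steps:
$U = -1578$ ($U = 6 + \left(-11\right) \left(-36\right) \left(-4\right) = 6 + 396 \left(-4\right) = 6 - 1584 = -1578$)
$K = -19861$ ($K = -1578 - 18283 = -19861$)
$\frac{1}{K - 4294 \left(4 - -3\right)} = \frac{1}{-19861 - 4294 \left(4 - -3\right)} = \frac{1}{-19861 - 4294 \left(4 + 3\right)} = \frac{1}{-19861 - 30058} = \frac{1}{-49919} = - \frac{1}{49919}$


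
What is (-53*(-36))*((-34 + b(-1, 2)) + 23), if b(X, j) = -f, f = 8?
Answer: -36252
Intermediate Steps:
b(X, j) = -8 (b(X, j) = -1*8 = -8)
(-53*(-36))*((-34 + b(-1, 2)) + 23) = (-53*(-36))*((-34 - 8) + 23) = 1908*(-42 + 23) = 1908*(-19) = -36252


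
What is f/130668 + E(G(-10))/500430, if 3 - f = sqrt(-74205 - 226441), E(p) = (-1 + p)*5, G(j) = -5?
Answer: -26875/726557636 - I*sqrt(300646)/130668 ≈ -3.699e-5 - 0.0041962*I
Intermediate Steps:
E(p) = -5 + 5*p
f = 3 - I*sqrt(300646) (f = 3 - sqrt(-74205 - 226441) = 3 - sqrt(-300646) = 3 - I*sqrt(300646) ≈ 3.0 - 548.31*I)
f/130668 + E(G(-10))/500430 = (3 - I*sqrt(300646))/130668 + (-5 + 5*(-5))/500430 = (3 - I*sqrt(300646))*(1/130668) + (-5 - 25)*(1/500430) = (1/43556 - I*sqrt(300646)/130668) - 30*1/500430 = (1/43556 - I*sqrt(300646)/130668) - 1/16681 = -26875/726557636 - I*sqrt(300646)/130668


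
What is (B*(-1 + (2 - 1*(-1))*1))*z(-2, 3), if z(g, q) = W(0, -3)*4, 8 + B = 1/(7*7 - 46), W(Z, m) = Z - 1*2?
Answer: 368/3 ≈ 122.67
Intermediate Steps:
W(Z, m) = -2 + Z (W(Z, m) = Z - 2 = -2 + Z)
B = -23/3 (B = -8 + 1/(7*7 - 46) = -8 + 1/(49 - 46) = -8 + 1/3 = -23/3 ≈ -7.6667)
z(g, q) = -8 (z(g, q) = (-2 + 0)*4 = -2*4 = -8)
(B*(-1 + (2 - 1*(-1))*1))*z(-2, 3) = -23*(-1 + (2 - 1*(-1))*1)/3*(-8) = -23*(-1 + (2 + 1)*1)/3*(-8) = -23*(-1 + 3*1)/3*(-8) = -23*(-1 + 3)/3*(-8) = -23/3*2*(-8) = -46/3*(-8) = 368/3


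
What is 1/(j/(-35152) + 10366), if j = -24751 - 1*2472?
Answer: 35152/364412855 ≈ 9.6462e-5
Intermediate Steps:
j = -27223 (j = -24751 - 2472 = -27223)
1/(j/(-35152) + 10366) = 1/(-27223/(-35152) + 10366) = 1/(-27223*(-1/35152) + 10366) = 1/(27223/35152 + 10366) = 1/(364412855/35152) = 35152/364412855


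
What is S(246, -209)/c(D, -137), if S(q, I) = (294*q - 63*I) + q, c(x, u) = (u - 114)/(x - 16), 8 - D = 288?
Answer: 25378152/251 ≈ 1.0111e+5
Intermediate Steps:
D = -280 (D = 8 - 1*288 = 8 - 288 = -280)
c(x, u) = (-114 + u)/(-16 + x)
S(q, I) = -63*I + 295*q (S(q, I) = (-63*I + 294*q) + q = -63*I + 295*q)
S(246, -209)/c(D, -137) = (-63*(-209) + 295*246)/(((-114 - 137)/(-16 - 280))) = (13167 + 72570)/((-251/(-296))) = 85737/((-1/296*(-251))) = 85737/(251/296) = 85737*(296/251) = 25378152/251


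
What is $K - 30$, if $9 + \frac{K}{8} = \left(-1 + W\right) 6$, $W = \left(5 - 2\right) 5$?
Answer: $570$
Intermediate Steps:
$W = 15$ ($W = 3 \cdot 5 = 15$)
$K = 600$ ($K = -72 + 8 \left(-1 + 15\right) 6 = -72 + 8 \cdot 14 \cdot 6 = -72 + 8 \cdot 84 = -72 + 672 = 600$)
$K - 30 = 600 - 30 = 570$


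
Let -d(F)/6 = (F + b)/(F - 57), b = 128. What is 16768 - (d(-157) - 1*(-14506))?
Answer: 242121/107 ≈ 2262.8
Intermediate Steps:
d(F) = -6*(128 + F)/(-57 + F) (d(F) = -6*(F + 128)/(F - 57) = -6*(128 + F)/(-57 + F))
16768 - (d(-157) - 1*(-14506)) = 16768 - (6*(-128 - 1*(-157))/(-57 - 157) - 1*(-14506)) = 16768 - (6*(-128 + 157)/(-214) + 14506) = 16768 - (6*(-1/214)*29 + 14506) = 16768 - (-87/107 + 14506) = 16768 - 1*1552055/107 = 16768 - 1552055/107 = 242121/107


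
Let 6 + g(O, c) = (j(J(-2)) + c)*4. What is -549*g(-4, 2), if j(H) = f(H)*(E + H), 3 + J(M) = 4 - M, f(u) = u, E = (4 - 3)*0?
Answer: -20862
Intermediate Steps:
E = 0 (E = 1*0 = 0)
J(M) = 1 - M (J(M) = -3 + (4 - M) = 1 - M)
j(H) = H**2 (j(H) = H*(0 + H) = H*H = H**2)
g(O, c) = 30 + 4*c (g(O, c) = -6 + ((1 - 1*(-2))**2 + c)*4 = -6 + ((1 + 2)**2 + c)*4 = -6 + (3**2 + c)*4 = -6 + (9 + c)*4 = -6 + (36 + 4*c) = 30 + 4*c)
-549*g(-4, 2) = -549*(30 + 4*2) = -549*(30 + 8) = -549*38 = -20862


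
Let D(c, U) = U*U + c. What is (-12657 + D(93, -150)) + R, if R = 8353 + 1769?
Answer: 20058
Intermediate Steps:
D(c, U) = c + U² (D(c, U) = U² + c = c + U²)
R = 10122
(-12657 + D(93, -150)) + R = (-12657 + (93 + (-150)²)) + 10122 = (-12657 + (93 + 22500)) + 10122 = (-12657 + 22593) + 10122 = 9936 + 10122 = 20058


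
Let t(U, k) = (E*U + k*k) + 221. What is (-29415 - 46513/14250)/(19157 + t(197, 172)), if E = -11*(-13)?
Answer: -419210263/1099145250 ≈ -0.38140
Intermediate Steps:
E = 143
t(U, k) = 221 + k**2 + 143*U (t(U, k) = (143*U + k*k) + 221 = (143*U + k**2) + 221 = (k**2 + 143*U) + 221 = 221 + k**2 + 143*U)
(-29415 - 46513/14250)/(19157 + t(197, 172)) = (-29415 - 46513/14250)/(19157 + (221 + 172**2 + 143*197)) = (-29415 - 46513*1/14250)/(19157 + (221 + 29584 + 28171)) = (-29415 - 46513/14250)/(19157 + 57976) = -419210263/14250/77133 = -419210263/14250*1/77133 = -419210263/1099145250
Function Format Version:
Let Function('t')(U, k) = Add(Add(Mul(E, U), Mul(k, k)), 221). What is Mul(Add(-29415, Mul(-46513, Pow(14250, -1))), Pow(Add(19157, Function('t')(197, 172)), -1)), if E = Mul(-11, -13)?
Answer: Rational(-419210263, 1099145250) ≈ -0.38140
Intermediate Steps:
E = 143
Function('t')(U, k) = Add(221, Pow(k, 2), Mul(143, U)) (Function('t')(U, k) = Add(Add(Mul(143, U), Mul(k, k)), 221) = Add(Add(Mul(143, U), Pow(k, 2)), 221) = Add(Add(Pow(k, 2), Mul(143, U)), 221) = Add(221, Pow(k, 2), Mul(143, U)))
Mul(Add(-29415, Mul(-46513, Pow(14250, -1))), Pow(Add(19157, Function('t')(197, 172)), -1)) = Mul(Add(-29415, Mul(-46513, Pow(14250, -1))), Pow(Add(19157, Add(221, Pow(172, 2), Mul(143, 197))), -1)) = Mul(Add(-29415, Mul(-46513, Rational(1, 14250))), Pow(Add(19157, Add(221, 29584, 28171)), -1)) = Mul(Add(-29415, Rational(-46513, 14250)), Pow(Add(19157, 57976), -1)) = Mul(Rational(-419210263, 14250), Pow(77133, -1)) = Mul(Rational(-419210263, 14250), Rational(1, 77133)) = Rational(-419210263, 1099145250)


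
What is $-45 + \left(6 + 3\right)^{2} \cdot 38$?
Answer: $3033$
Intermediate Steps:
$-45 + \left(6 + 3\right)^{2} \cdot 38 = -45 + 9^{2} \cdot 38 = -45 + 81 \cdot 38 = -45 + 3078 = 3033$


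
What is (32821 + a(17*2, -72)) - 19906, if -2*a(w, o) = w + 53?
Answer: 25743/2 ≈ 12872.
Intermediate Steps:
a(w, o) = -53/2 - w/2 (a(w, o) = -(w + 53)/2 = -(53 + w)/2 = -53/2 - w/2)
(32821 + a(17*2, -72)) - 19906 = (32821 + (-53/2 - 17*2/2)) - 19906 = (32821 + (-53/2 - ½*34)) - 19906 = (32821 + (-53/2 - 17)) - 19906 = (32821 - 87/2) - 19906 = 65555/2 - 19906 = 25743/2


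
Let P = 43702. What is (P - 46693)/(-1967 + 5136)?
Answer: -2991/3169 ≈ -0.94383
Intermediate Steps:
(P - 46693)/(-1967 + 5136) = (43702 - 46693)/(-1967 + 5136) = -2991/3169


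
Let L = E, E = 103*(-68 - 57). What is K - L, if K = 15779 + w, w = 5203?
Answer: 33857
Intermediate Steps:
E = -12875 (E = 103*(-125) = -12875)
K = 20982 (K = 15779 + 5203 = 20982)
L = -12875
K - L = 20982 - 1*(-12875) = 20982 + 12875 = 33857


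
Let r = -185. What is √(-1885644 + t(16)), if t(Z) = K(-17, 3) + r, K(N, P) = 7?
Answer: I*√1885822 ≈ 1373.3*I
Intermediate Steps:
t(Z) = -178 (t(Z) = 7 - 185 = -178)
√(-1885644 + t(16)) = √(-1885644 - 178) = √(-1885822) = I*√1885822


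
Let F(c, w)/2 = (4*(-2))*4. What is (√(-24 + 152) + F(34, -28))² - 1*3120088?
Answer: -3115864 - 1024*√2 ≈ -3.1173e+6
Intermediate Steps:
F(c, w) = -64 (F(c, w) = 2*((4*(-2))*4) = 2*(-8*4) = 2*(-32) = -64)
(√(-24 + 152) + F(34, -28))² - 1*3120088 = (√(-24 + 152) - 64)² - 1*3120088 = (√128 - 64)² - 3120088 = (8*√2 - 64)² - 3120088 = (-64 + 8*√2)² - 3120088 = -3120088 + (-64 + 8*√2)²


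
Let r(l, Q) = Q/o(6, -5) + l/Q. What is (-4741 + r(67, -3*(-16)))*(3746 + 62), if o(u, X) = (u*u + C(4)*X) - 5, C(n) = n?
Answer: -595049266/33 ≈ -1.8032e+7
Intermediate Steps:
o(u, X) = -5 + u**2 + 4*X (o(u, X) = (u*u + 4*X) - 5 = (u**2 + 4*X) - 5 = -5 + u**2 + 4*X)
r(l, Q) = Q/11 + l/Q (r(l, Q) = Q/(-5 + 6**2 + 4*(-5)) + l/Q = Q/(-5 + 36 - 20) + l/Q = Q/11 + l/Q)
(-4741 + r(67, -3*(-16)))*(3746 + 62) = (-4741 + ((-3*(-16))/11 + 67/((-3*(-16)))))*(3746 + 62) = (-4741 + ((1/11)*48 + 67/48))*3808 = (-4741 + (48/11 + 67*(1/48)))*3808 = (-4741 + (48/11 + 67/48))*3808 = (-4741 + 3041/528)*3808 = -2500207/528*3808 = -595049266/33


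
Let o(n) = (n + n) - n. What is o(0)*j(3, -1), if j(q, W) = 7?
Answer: 0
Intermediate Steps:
o(n) = n (o(n) = 2*n - n = n)
o(0)*j(3, -1) = 0*7 = 0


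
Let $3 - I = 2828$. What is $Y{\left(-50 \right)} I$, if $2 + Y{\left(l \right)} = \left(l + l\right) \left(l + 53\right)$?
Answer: $853150$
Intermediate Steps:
$Y{\left(l \right)} = -2 + 2 l \left(53 + l\right)$ ($Y{\left(l \right)} = -2 + \left(l + l\right) \left(l + 53\right) = -2 + 2 l \left(53 + l\right)$)
$I = -2825$ ($I = 3 - 2828 = -2825$)
$Y{\left(-50 \right)} I = \left(-2 + 2 \left(-50\right)^{2} + 106 \left(-50\right)\right) \left(-2825\right) = \left(-2 + 2 \cdot 2500 - 5300\right) \left(-2825\right) = \left(-2 + 5000 - 5300\right) \left(-2825\right) = \left(-302\right) \left(-2825\right) = 853150$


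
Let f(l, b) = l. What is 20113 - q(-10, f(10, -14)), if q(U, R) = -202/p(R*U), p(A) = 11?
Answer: 221445/11 ≈ 20131.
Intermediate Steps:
q(U, R) = -202/11
20113 - q(-10, f(10, -14)) = 20113 - 1*(-202/11) = 20113 + 202/11 = 221445/11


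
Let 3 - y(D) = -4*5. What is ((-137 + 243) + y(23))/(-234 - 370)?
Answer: -129/604 ≈ -0.21358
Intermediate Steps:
y(D) = 23 (y(D) = 3 - (-4)*5 = 3 - 1*(-20) = 3 + 20 = 23)
((-137 + 243) + y(23))/(-234 - 370) = ((-137 + 243) + 23)/(-234 - 370) = (106 + 23)/(-604) = 129*(-1/604) = -129/604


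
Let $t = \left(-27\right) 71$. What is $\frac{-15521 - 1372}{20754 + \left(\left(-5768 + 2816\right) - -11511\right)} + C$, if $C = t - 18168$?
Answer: $- \frac{65418722}{3257} \approx -20086.0$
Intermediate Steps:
$t = -1917$
$C = -20085$ ($C = -1917 - 18168 = -20085$)
$\frac{-15521 - 1372}{20754 + \left(\left(-5768 + 2816\right) - -11511\right)} + C = \frac{-15521 - 1372}{20754 + \left(\left(-5768 + 2816\right) - -11511\right)} - 20085 = - \frac{16893}{20754 + \left(-2952 + 11511\right)} - 20085 = - \frac{16893}{20754 + 8559} - 20085 = - \frac{16893}{29313} - 20085 = \left(-16893\right) \frac{1}{29313} - 20085 = - \frac{1877}{3257} - 20085 = - \frac{65418722}{3257}$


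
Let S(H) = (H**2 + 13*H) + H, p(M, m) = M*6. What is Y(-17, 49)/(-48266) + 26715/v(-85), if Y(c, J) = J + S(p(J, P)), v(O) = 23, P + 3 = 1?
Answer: 1287342367/1110118 ≈ 1159.6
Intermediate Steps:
P = -2 (P = -3 + 1 = -2)
p(M, m) = 6*M
S(H) = H**2 + 14*H
Y(c, J) = J + 6*J*(14 + 6*J) (Y(c, J) = J + (6*J)*(14 + 6*J) = J + 6*J*(14 + 6*J))
Y(-17, 49)/(-48266) + 26715/v(-85) = (49*(85 + 36*49))/(-48266) + 26715/23 = (49*(85 + 1764))*(-1/48266) + 26715*(1/23) = (49*1849)*(-1/48266) + 26715/23 = 90601*(-1/48266) + 26715/23 = -90601/48266 + 26715/23 = 1287342367/1110118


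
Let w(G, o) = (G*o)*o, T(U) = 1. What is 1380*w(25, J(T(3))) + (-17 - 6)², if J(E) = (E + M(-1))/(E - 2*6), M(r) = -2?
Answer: 98509/121 ≈ 814.12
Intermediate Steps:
J(E) = (-2 + E)/(-12 + E) (J(E) = (E - 2)/(E - 2*6) = (-2 + E)/(E - 12) = (-2 + E)/(-12 + E))
w(G, o) = G*o²
1380*w(25, J(T(3))) + (-17 - 6)² = 1380*(25*((-2 + 1)/(-12 + 1))²) + (-17 - 6)² = 1380*(25*(-1/(-11))²) + (-23)² = 1380*(25*(-1/11*(-1))²) + 529 = 1380*(25*(1/11)²) + 529 = 1380*(25*(1/121)) + 529 = 1380*(25/121) + 529 = 34500/121 + 529 = 98509/121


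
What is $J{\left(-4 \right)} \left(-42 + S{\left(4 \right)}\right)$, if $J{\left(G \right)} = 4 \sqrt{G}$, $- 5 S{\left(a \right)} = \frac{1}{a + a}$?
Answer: $- \frac{1681 i}{5} \approx - 336.2 i$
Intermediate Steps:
$S{\left(a \right)} = - \frac{1}{10 a}$ ($S{\left(a \right)} = - \frac{1}{5 \left(a + a\right)} = - \frac{1}{5 \cdot 2 a} = - \frac{\frac{1}{2} \frac{1}{a}}{5} = - \frac{1}{10 a}$)
$J{\left(-4 \right)} \left(-42 + S{\left(4 \right)}\right) = 4 \sqrt{-4} \left(-42 - \frac{1}{10 \cdot 4}\right) = 4 \cdot 2 i \left(-42 - \frac{1}{40}\right) = 8 i \left(-42 - \frac{1}{40}\right) = 8 i \left(- \frac{1681}{40}\right) = - \frac{1681 i}{5}$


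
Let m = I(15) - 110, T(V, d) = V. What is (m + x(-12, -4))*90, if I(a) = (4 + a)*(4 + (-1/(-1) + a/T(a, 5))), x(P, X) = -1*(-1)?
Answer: 450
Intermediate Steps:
x(P, X) = 1
I(a) = 24 + 6*a (I(a) = (4 + a)*(4 + (-1/(-1) + a/a)) = (4 + a)*(4 + (-1*(-1) + 1)) = (4 + a)*(4 + (1 + 1)) = (4 + a)*(4 + 2) = (4 + a)*6 = 24 + 6*a)
m = 4 (m = (24 + 6*15) - 110 = (24 + 90) - 110 = 114 - 110 = 4)
(m + x(-12, -4))*90 = (4 + 1)*90 = 5*90 = 450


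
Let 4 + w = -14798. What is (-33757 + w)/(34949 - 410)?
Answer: -48559/34539 ≈ -1.4059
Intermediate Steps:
w = -14802 (w = -4 - 14798 = -14802)
(-33757 + w)/(34949 - 410) = (-33757 - 14802)/(34949 - 410) = -48559/34539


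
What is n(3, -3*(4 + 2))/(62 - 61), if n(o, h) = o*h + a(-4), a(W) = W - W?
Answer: -54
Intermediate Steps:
a(W) = 0
n(o, h) = h*o (n(o, h) = o*h + 0 = h*o + 0 = h*o)
n(3, -3*(4 + 2))/(62 - 61) = (-3*(4 + 2)*3)/(62 - 61) = (-3*6*3)/1 = -18*3*1 = -54*1 = -54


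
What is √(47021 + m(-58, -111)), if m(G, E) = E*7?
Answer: 2*√11561 ≈ 215.04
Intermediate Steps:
m(G, E) = 7*E
√(47021 + m(-58, -111)) = √(47021 + 7*(-111)) = √(47021 - 777) = √46244 = 2*√11561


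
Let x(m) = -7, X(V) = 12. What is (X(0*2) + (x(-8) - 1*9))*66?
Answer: -264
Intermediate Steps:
(X(0*2) + (x(-8) - 1*9))*66 = (12 + (-7 - 1*9))*66 = (12 + (-7 - 9))*66 = (12 - 16)*66 = -4*66 = -264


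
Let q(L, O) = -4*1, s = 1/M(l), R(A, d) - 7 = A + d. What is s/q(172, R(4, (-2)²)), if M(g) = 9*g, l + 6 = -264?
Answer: 1/9720 ≈ 0.00010288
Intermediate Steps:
l = -270 (l = -6 - 264 = -270)
R(A, d) = 7 + A + d (R(A, d) = 7 + (A + d) = 7 + A + d)
s = -1/2430 (s = 1/(9*(-270)) = 1/(-2430) = -1/2430 ≈ -0.00041152)
q(L, O) = -4
s/q(172, R(4, (-2)²)) = -1/2430/(-4) = -1/2430*(-¼) = 1/9720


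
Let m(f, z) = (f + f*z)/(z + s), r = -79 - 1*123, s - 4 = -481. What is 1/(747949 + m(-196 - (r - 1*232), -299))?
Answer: 194/145119837 ≈ 1.3368e-6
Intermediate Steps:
s = -477 (s = 4 - 481 = -477)
r = -202 (r = -79 - 123 = -202)
m(f, z) = (f + f*z)/(-477 + z) (m(f, z) = (f + f*z)/(z - 477) = (f + f*z)/(-477 + z))
1/(747949 + m(-196 - (r - 1*232), -299)) = 1/(747949 + (-196 - (-202 - 1*232))*(1 - 299)/(-477 - 299)) = 1/(747949 + (-196 - (-202 - 232))*(-298)/(-776)) = 1/(747949 + (-196 - 1*(-434))*(-1/776)*(-298)) = 1/(747949 + (-196 + 434)*(-1/776)*(-298)) = 1/(747949 + 238*(-1/776)*(-298)) = 1/(747949 + 17731/194) = 1/(145119837/194) = 194/145119837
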